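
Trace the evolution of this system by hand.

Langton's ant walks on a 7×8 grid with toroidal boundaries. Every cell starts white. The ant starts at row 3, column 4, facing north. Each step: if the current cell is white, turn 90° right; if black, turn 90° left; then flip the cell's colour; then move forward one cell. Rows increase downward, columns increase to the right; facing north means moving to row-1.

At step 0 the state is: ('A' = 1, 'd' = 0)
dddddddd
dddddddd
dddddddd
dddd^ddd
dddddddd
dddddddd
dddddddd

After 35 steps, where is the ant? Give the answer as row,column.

6,4

k=0  dddddddd
dddddddd
dddddddd
dddd^ddd
dddddddd
dddddddd
dddddddd
k=1  dddddddd
dddddddd
dddddddd
ddddA>dd
dddddddd
dddddddd
dddddddd
k=2  dddddddd
dddddddd
dddddddd
ddddAAdd
dddddvdd
dddddddd
dddddddd
k=3  dddddddd
dddddddd
dddddddd
ddddAAdd
dddd<Add
dddddddd
dddddddd
k=4  dddddddd
dddddddd
dddddddd
dddd^Add
ddddAAdd
dddddddd
dddddddd
k=5  dddddddd
dddddddd
dddddddd
ddd<dAdd
ddddAAdd
dddddddd
dddddddd
k=6  dddddddd
dddddddd
ddd^dddd
dddAdAdd
ddddAAdd
dddddddd
dddddddd
k=7  dddddddd
dddddddd
dddA>ddd
dddAdAdd
ddddAAdd
dddddddd
dddddddd
k=8  dddddddd
dddddddd
dddAAddd
dddAvAdd
ddddAAdd
dddddddd
dddddddd
k=9  dddddddd
dddddddd
dddAAddd
ddd<AAdd
ddddAAdd
dddddddd
dddddddd
k=10  dddddddd
dddddddd
dddAAddd
ddddAAdd
dddvAAdd
dddddddd
dddddddd
k=11  dddddddd
dddddddd
dddAAddd
ddddAAdd
dd<AAAdd
dddddddd
dddddddd
k=12  dddddddd
dddddddd
dddAAddd
dd^dAAdd
ddAAAAdd
dddddddd
dddddddd
k=13  dddddddd
dddddddd
dddAAddd
ddA>AAdd
ddAAAAdd
dddddddd
dddddddd
k=14  dddddddd
dddddddd
dddAAddd
ddAAAAdd
ddAvAAdd
dddddddd
dddddddd
k=15  dddddddd
dddddddd
dddAAddd
ddAAAAdd
ddAd>Add
dddddddd
dddddddd
k=16  dddddddd
dddddddd
dddAAddd
ddAA^Add
ddAddAdd
dddddddd
dddddddd
k=17  dddddddd
dddddddd
dddAAddd
ddA<dAdd
ddAddAdd
dddddddd
dddddddd
k=18  dddddddd
dddddddd
dddAAddd
ddAddAdd
ddAvdAdd
dddddddd
dddddddd
k=19  dddddddd
dddddddd
dddAAddd
ddAddAdd
dd<AdAdd
dddddddd
dddddddd
k=20  dddddddd
dddddddd
dddAAddd
ddAddAdd
dddAdAdd
ddvddddd
dddddddd
k=21  dddddddd
dddddddd
dddAAddd
ddAddAdd
dddAdAdd
d<Addddd
dddddddd
k=22  dddddddd
dddddddd
dddAAddd
ddAddAdd
d^dAdAdd
dAAddddd
dddddddd
k=23  dddddddd
dddddddd
dddAAddd
ddAddAdd
dA>AdAdd
dAAddddd
dddddddd
k=24  dddddddd
dddddddd
dddAAddd
ddAddAdd
dAAAdAdd
dAvddddd
dddddddd
k=25  dddddddd
dddddddd
dddAAddd
ddAddAdd
dAAAdAdd
dAd>dddd
dddddddd
k=26  dddddddd
dddddddd
dddAAddd
ddAddAdd
dAAAdAdd
dAdAdddd
dddvdddd
k=27  dddddddd
dddddddd
dddAAddd
ddAddAdd
dAAAdAdd
dAdAdddd
dd<Adddd
k=28  dddddddd
dddddddd
dddAAddd
ddAddAdd
dAAAdAdd
dA^Adddd
ddAAdddd
k=29  dddddddd
dddddddd
dddAAddd
ddAddAdd
dAAAdAdd
dAA>dddd
ddAAdddd
k=30  dddddddd
dddddddd
dddAAddd
ddAddAdd
dAA^dAdd
dAAddddd
ddAAdddd
k=31  dddddddd
dddddddd
dddAAddd
ddAddAdd
dA<ddAdd
dAAddddd
ddAAdddd
k=32  dddddddd
dddddddd
dddAAddd
ddAddAdd
dAdddAdd
dAvddddd
ddAAdddd
k=33  dddddddd
dddddddd
dddAAddd
ddAddAdd
dAdddAdd
dAd>dddd
ddAAdddd
k=34  dddddddd
dddddddd
dddAAddd
ddAddAdd
dAdddAdd
dAdAdddd
ddAvdddd
k=35  dddddddd
dddddddd
dddAAddd
ddAddAdd
dAdddAdd
dAdAdddd
ddAd>ddd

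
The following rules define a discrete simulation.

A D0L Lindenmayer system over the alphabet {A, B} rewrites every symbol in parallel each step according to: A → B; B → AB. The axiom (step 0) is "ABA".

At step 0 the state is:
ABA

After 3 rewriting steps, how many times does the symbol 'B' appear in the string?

7

step 0: ABA
step 1: BABB
step 2: ABBABAB
step 3: BABABBABBAB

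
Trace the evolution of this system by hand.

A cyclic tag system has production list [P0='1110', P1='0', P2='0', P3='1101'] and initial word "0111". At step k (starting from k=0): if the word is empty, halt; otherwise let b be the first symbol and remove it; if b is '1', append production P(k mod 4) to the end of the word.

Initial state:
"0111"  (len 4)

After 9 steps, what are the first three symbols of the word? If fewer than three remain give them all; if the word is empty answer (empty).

101

k=0  "0111"  (len 4)
k=1  "111"  (len 3)
k=2  "110"  (len 3)
k=3  "100"  (len 3)
k=4  "001101"  (len 6)
k=5  "01101"  (len 5)
k=6  "1101"  (len 4)
k=7  "1010"  (len 4)
k=8  "0101101"  (len 7)
k=9  "101101"  (len 6)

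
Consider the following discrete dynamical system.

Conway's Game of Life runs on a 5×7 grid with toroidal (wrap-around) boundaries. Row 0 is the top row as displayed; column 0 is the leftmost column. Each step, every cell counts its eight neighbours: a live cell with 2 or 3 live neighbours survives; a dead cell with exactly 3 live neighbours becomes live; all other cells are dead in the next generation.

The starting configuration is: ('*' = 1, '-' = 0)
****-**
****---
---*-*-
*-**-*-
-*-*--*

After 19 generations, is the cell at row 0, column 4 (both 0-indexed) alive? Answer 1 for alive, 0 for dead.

gen 0: ****-**
****---
---*-*-
*-**-*-
-*-*--*
gen 1: -----*-
-----*-
*------
**-*-*-
-------
gen 2: -------
------*
**--*--
**----*
----*-*
gen 3: -----*-
*------
-*---*-
-*----*
-----**
gen 4: -----*-
------*
-*----*
------*
*----**
gen 5: *----*-
*----**
-----**
-------
*----*-
gen 6: **--**-
*---*--
*----*-
-----*-
-------
gen 7: **--***
*---*--
----**-
------*
----***
gen 8: -*-*---
**-*---
----***
------*
----*--
gen 9: **-**--
**-*-**
----***
----*-*
-------
gen 10: -*-***-
-*-*---
---*---
----*-*
*--***-
gen 11: **---**
---*---
--***--
------*
*-*----
gen 12: ***---*
**-*-**
--***--
-**----
-----*-
gen 13: --*-*--
-----*-
----***
-**-*--
------*
gen 14: -----*-
---*--*
---**-*
*--**-*
-**--*-
gen 15: --*-***
---*--*
--*---*
**----*
****-*-
gen 16: -------
*-***-*
-**--**
---*-*-
---*---
gen 17: --*-*--
*-***-*
-*-----
---*-**
----*--
gen 18: -**-*--
*-*-**-
-*-----
----**-
----*--
gen 19: -**-*--
*-*-**-
-*-*--*
----**-
----*--

1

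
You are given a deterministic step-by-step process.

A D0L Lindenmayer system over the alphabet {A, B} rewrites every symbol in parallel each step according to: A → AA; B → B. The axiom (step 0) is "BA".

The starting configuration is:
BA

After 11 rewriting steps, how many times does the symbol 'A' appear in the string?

[0] BA
[1] BAA
[2] BAAAA
[3] BAAAAAAAA
[4] BAAAAAAAAAAAAAAAA
[5] BAAAAAAAAAAAAAAAAAAAAAAAAAAAAAAAA
[6] BAAAAAAAAAAAAAAAAAAAAAAAAAAAAAAAAAAAAAAAAAAAAAAAAAAAAAAAAAAAAAAAA
[7] BAAAAAAAAAAAAAAAAAAAAAAAAAAAAAAAAAAAAAAAAAAAAAAAAAAAAAAAAA…AAAAAAAAAAAAAAAAAAAAAAAAAAAAAAAAAAAAAAAAAAAAAAAAAAAAAAAAAA  (len 129)
[8] BAAAAAAAAAAAAAAAAAAAAAAAAAAAAAAAAAAAAAAAAAAAAAAAAAAAAAAAAA…AAAAAAAAAAAAAAAAAAAAAAAAAAAAAAAAAAAAAAAAAAAAAAAAAAAAAAAAAA  (len 257)
[9] BAAAAAAAAAAAAAAAAAAAAAAAAAAAAAAAAAAAAAAAAAAAAAAAAAAAAAAAAA…AAAAAAAAAAAAAAAAAAAAAAAAAAAAAAAAAAAAAAAAAAAAAAAAAAAAAAAAAA  (len 513)
[10] BAAAAAAAAAAAAAAAAAAAAAAAAAAAAAAAAAAAAAAAAAAAAAAAAAAAAAAAAA…AAAAAAAAAAAAAAAAAAAAAAAAAAAAAAAAAAAAAAAAAAAAAAAAAAAAAAAAAA  (len 1025)
[11] BAAAAAAAAAAAAAAAAAAAAAAAAAAAAAAAAAAAAAAAAAAAAAAAAAAAAAAAAA…AAAAAAAAAAAAAAAAAAAAAAAAAAAAAAAAAAAAAAAAAAAAAAAAAAAAAAAAAA  (len 2049)

2048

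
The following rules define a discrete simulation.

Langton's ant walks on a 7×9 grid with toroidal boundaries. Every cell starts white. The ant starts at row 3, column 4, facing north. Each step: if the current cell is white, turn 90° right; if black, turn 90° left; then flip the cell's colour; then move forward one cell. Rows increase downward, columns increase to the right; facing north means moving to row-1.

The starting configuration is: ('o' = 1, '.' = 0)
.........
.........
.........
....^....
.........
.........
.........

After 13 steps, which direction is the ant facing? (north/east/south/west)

t=0: .........
.........
.........
....^....
.........
.........
.........
t=1: .........
.........
.........
....o>...
.........
.........
.........
t=2: .........
.........
.........
....oo...
.....v...
.........
.........
t=3: .........
.........
.........
....oo...
....<o...
.........
.........
t=4: .........
.........
.........
....^o...
....oo...
.........
.........
t=5: .........
.........
.........
...<.o...
....oo...
.........
.........
t=6: .........
.........
...^.....
...o.o...
....oo...
.........
.........
t=7: .........
.........
...o>....
...o.o...
....oo...
.........
.........
t=8: .........
.........
...oo....
...ovo...
....oo...
.........
.........
t=9: .........
.........
...oo....
...<oo...
....oo...
.........
.........
t=10: .........
.........
...oo....
....oo...
...voo...
.........
.........
t=11: .........
.........
...oo....
....oo...
..<ooo...
.........
.........
t=12: .........
.........
...oo....
..^.oo...
..oooo...
.........
.........
t=13: .........
.........
...oo....
..o>oo...
..oooo...
.........
.........

east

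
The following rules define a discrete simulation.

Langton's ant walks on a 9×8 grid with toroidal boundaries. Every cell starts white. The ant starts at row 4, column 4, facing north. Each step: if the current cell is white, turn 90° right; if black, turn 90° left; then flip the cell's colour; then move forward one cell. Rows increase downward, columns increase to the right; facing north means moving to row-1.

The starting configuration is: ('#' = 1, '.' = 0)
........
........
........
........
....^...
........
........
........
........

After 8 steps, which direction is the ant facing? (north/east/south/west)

south

0) ........
........
........
........
....^...
........
........
........
........
1) ........
........
........
........
....#>..
........
........
........
........
2) ........
........
........
........
....##..
.....v..
........
........
........
3) ........
........
........
........
....##..
....<#..
........
........
........
4) ........
........
........
........
....^#..
....##..
........
........
........
5) ........
........
........
........
...<.#..
....##..
........
........
........
6) ........
........
........
...^....
...#.#..
....##..
........
........
........
7) ........
........
........
...#>...
...#.#..
....##..
........
........
........
8) ........
........
........
...##...
...#v#..
....##..
........
........
........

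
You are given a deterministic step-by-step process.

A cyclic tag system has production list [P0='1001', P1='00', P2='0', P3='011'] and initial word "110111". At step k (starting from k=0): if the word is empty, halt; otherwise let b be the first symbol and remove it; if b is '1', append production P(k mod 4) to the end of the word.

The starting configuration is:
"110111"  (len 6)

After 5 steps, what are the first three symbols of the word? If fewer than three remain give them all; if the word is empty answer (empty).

0) "110111"  (len 6)
1) "101111001"  (len 9)
2) "0111100100"  (len 10)
3) "111100100"  (len 9)
4) "11100100011"  (len 11)
5) "11001000111001"  (len 14)

110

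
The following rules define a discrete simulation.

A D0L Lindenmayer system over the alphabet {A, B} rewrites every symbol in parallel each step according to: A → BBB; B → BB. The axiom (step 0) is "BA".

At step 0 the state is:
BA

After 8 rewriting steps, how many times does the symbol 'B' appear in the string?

k=0  BA
k=1  BBBBB
k=2  BBBBBBBBBB
k=3  BBBBBBBBBBBBBBBBBBBB
k=4  BBBBBBBBBBBBBBBBBBBBBBBBBBBBBBBBBBBBBBBB
k=5  BBBBBBBBBBBBBBBBBBBBBBBBBBBBBBBBBBBBBBBBBBBBBBBBBBBBBBBBBBBBBBBBBBBBBBBBBBBBBBBB
k=6  BBBBBBBBBBBBBBBBBBBBBBBBBBBBBBBBBBBBBBBBBBBBBBBBBBBBBBBBBB…BBBBBBBBBBBBBBBBBBBBBBBBBBBBBBBBBBBBBBBBBBBBBBBBBBBBBBBBBB  (len 160)
k=7  BBBBBBBBBBBBBBBBBBBBBBBBBBBBBBBBBBBBBBBBBBBBBBBBBBBBBBBBBB…BBBBBBBBBBBBBBBBBBBBBBBBBBBBBBBBBBBBBBBBBBBBBBBBBBBBBBBBBB  (len 320)
k=8  BBBBBBBBBBBBBBBBBBBBBBBBBBBBBBBBBBBBBBBBBBBBBBBBBBBBBBBBBB…BBBBBBBBBBBBBBBBBBBBBBBBBBBBBBBBBBBBBBBBBBBBBBBBBBBBBBBBBB  (len 640)

640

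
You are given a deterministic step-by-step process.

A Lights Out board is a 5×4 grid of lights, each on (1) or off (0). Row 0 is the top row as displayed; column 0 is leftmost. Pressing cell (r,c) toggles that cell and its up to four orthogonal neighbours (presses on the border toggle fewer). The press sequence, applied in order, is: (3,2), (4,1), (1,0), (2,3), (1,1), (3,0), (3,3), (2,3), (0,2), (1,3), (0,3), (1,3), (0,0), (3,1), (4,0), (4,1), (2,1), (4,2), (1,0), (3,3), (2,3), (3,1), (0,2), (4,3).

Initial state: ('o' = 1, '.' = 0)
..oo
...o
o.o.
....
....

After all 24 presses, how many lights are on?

8

k=0  ..oo
...o
o.o.
....
....
k=1  ..oo
...o
o...
.ooo
..o.
k=2  ..oo
...o
o...
..oo
oo..
k=3  o.oo
oo.o
....
..oo
oo..
k=4  o.oo
oo..
..oo
..o.
oo..
k=5  oooo
..o.
.ooo
..o.
oo..
k=6  oooo
..o.
oooo
ooo.
.o..
k=7  oooo
..o.
ooo.
oo.o
.o.o
k=8  oooo
..oo
oo.o
oo..
.o.o
k=9  o...
...o
oo.o
oo..
.o.o
k=10  o..o
..o.
oo..
oo..
.o.o
k=11  o.o.
..oo
oo..
oo..
.o.o
k=12  o.oo
....
oo.o
oo..
.o.o
k=13  .ooo
o...
oo.o
oo..
.o.o
k=14  .ooo
o...
o..o
..o.
...o
k=15  .ooo
o...
o..o
o.o.
oo.o
k=16  .ooo
o...
o..o
ooo.
..oo
k=17  .ooo
oo..
.ooo
o.o.
..oo
k=18  .ooo
oo..
.ooo
o...
.o..
k=19  oooo
....
oooo
o...
.o..
k=20  oooo
....
ooo.
o.oo
.o.o
k=21  oooo
...o
oo.o
o.o.
.o.o
k=22  oooo
...o
o..o
.o..
...o
k=23  o...
..oo
o..o
.o..
...o
k=24  o...
..oo
o..o
.o.o
..o.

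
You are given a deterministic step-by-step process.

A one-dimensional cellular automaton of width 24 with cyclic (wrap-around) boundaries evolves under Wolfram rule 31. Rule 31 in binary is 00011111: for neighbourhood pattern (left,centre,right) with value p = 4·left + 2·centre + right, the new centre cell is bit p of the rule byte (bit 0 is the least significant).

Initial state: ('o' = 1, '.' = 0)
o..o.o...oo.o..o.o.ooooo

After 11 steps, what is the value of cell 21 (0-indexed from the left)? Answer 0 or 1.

1

[0] o..o.o...oo.o..o.o.ooooo
[1] .ooo.ooooo..oooo.o.o....
[2] oo...o....ooo....o.ooooo
[3] ..ooooooooo..ooooo.o....
[4] ooo........ooo.....ooooo
[5] ...ooooooooo..oooooo....
[6] oooo........ooo.....oooo
[7] ....ooooooooo..oooooo...
[8] ooooo........ooo.....ooo
[9] .....ooooooooo..oooooo..
[10] oooooo........ooo.....oo
[11] ......ooooooooo..oooooo.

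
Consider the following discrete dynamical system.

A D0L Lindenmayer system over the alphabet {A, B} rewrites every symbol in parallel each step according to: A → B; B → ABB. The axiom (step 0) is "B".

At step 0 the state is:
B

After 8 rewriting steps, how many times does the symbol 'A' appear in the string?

[0] B
[1] ABB
[2] BABBABB
[3] ABBBABBABBBABBABB
[4] BABBABBABBBABBABBBABBABBABBBABBABBBABBABB
[5] ABBBABBABBBABBABBBABBABBABBBABBABBBABBABBABBBABBABBBABBABBBABBABBABBBABBABBBABBABBABBBABBABBBABBABB
[6] BABBABBABBBABBABBBABBABBABBBABBABBBABBABBABBBABBABBBABBABB…ABBBABBABBBABBABBBABBABBABBBABBABBBABBABBABBBABBABBBABBABB  (len 239)
[7] ABBBABBABBBABBABBBABBABBABBBABBABBBABBABBABBBABBABBBABBABB…ABBBABBABBBABBABBBABBABBABBBABBABBBABBABBABBBABBABBBABBABB  (len 577)
[8] BABBABBABBBABBABBBABBABBABBBABBABBBABBABBABBBABBABBBABBABB…ABBBABBABBBABBABBBABBABBABBBABBABBBABBABBABBBABBABBBABBABB  (len 1393)

408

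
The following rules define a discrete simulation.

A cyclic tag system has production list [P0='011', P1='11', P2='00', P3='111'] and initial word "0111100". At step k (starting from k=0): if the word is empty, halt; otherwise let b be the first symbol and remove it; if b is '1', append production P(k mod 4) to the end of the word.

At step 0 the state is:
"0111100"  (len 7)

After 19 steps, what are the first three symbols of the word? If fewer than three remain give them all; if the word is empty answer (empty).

[0] "0111100"  (len 7)
[1] "111100"  (len 6)
[2] "1110011"  (len 7)
[3] "11001100"  (len 8)
[4] "1001100111"  (len 10)
[5] "001100111011"  (len 12)
[6] "01100111011"  (len 11)
[7] "1100111011"  (len 10)
[8] "100111011111"  (len 12)
[9] "00111011111011"  (len 14)
[10] "0111011111011"  (len 13)
[11] "111011111011"  (len 12)
[12] "11011111011111"  (len 14)
[13] "1011111011111011"  (len 16)
[14] "01111101111101111"  (len 17)
[15] "1111101111101111"  (len 16)
[16] "111101111101111111"  (len 18)
[17] "11101111101111111011"  (len 20)
[18] "110111110111111101111"  (len 21)
[19] "1011111011111110111100"  (len 22)

101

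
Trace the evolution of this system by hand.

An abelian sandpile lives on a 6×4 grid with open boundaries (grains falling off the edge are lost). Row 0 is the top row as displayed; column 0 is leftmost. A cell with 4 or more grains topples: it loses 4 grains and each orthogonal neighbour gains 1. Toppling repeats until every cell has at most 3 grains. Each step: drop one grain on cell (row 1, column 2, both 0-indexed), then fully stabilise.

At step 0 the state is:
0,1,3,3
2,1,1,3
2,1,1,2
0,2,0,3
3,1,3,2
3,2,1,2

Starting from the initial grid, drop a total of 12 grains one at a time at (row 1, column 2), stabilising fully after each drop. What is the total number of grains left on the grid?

gen 0: 0,1,3,3
2,1,1,3
2,1,1,2
0,2,0,3
3,1,3,2
3,2,1,2
gen 1: 0,1,3,3
2,1,2,3
2,1,1,2
0,2,0,3
3,1,3,2
3,2,1,2
gen 2: 0,1,3,3
2,1,3,3
2,1,1,2
0,2,0,3
3,1,3,2
3,2,1,2
gen 3: 0,2,1,1
2,2,2,1
2,1,2,3
0,2,0,3
3,1,3,2
3,2,1,2
gen 4: 0,2,1,1
2,2,3,1
2,1,2,3
0,2,0,3
3,1,3,2
3,2,1,2
gen 5: 0,2,2,1
2,3,0,2
2,1,3,3
0,2,0,3
3,1,3,2
3,2,1,2
gen 6: 0,2,2,1
2,3,1,2
2,1,3,3
0,2,0,3
3,1,3,2
3,2,1,2
gen 7: 0,2,2,1
2,3,2,2
2,1,3,3
0,2,0,3
3,1,3,2
3,2,1,2
gen 8: 0,2,2,1
2,3,3,2
2,1,3,3
0,2,0,3
3,1,3,2
3,2,1,2
gen 9: 0,3,3,2
3,0,3,0
2,3,1,2
0,2,2,0
3,1,3,3
3,2,1,2
gen 10: 1,0,1,3
3,2,1,1
2,3,2,2
0,2,2,0
3,1,3,3
3,2,1,2
gen 11: 1,0,1,3
3,2,2,1
2,3,2,2
0,2,2,0
3,1,3,3
3,2,1,2
gen 12: 1,0,1,3
3,2,3,1
2,3,2,2
0,2,2,0
3,1,3,3
3,2,1,2

45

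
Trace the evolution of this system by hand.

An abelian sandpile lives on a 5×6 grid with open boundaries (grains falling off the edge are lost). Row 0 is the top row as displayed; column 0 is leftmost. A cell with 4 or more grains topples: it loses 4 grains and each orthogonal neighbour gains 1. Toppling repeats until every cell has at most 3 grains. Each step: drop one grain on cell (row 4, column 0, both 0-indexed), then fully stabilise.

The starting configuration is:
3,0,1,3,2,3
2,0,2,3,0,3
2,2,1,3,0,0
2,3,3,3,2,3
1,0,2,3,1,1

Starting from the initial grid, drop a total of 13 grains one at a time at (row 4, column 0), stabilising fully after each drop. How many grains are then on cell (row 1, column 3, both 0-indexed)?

0) 3,0,1,3,2,3
2,0,2,3,0,3
2,2,1,3,0,0
2,3,3,3,2,3
1,0,2,3,1,1
1) 3,0,1,3,2,3
2,0,2,3,0,3
2,2,1,3,0,0
2,3,3,3,2,3
2,0,2,3,1,1
2) 3,0,1,3,2,3
2,0,2,3,0,3
2,2,1,3,0,0
2,3,3,3,2,3
3,0,2,3,1,1
3) 3,0,1,3,2,3
2,0,2,3,0,3
2,2,1,3,0,0
3,3,3,3,2,3
0,1,2,3,1,1
4) 3,0,1,3,2,3
2,0,2,3,0,3
2,2,1,3,0,0
3,3,3,3,2,3
1,1,2,3,1,1
5) 3,0,1,3,2,3
2,0,2,3,0,3
2,2,1,3,0,0
3,3,3,3,2,3
2,1,2,3,1,1
6) 3,0,1,3,2,3
2,0,2,3,0,3
2,2,1,3,0,0
3,3,3,3,2,3
3,1,2,3,1,1
7) 3,0,2,0,3,3
2,0,3,1,1,3
3,3,3,1,1,0
1,2,2,2,3,3
2,0,1,1,2,1
8) 3,0,2,0,3,3
2,0,3,1,1,3
3,3,3,1,1,0
1,2,2,2,3,3
3,0,1,1,2,1
9) 3,0,2,0,3,3
2,0,3,1,1,3
3,3,3,1,1,0
2,2,2,2,3,3
0,1,1,1,2,1
10) 3,0,2,0,3,3
2,0,3,1,1,3
3,3,3,1,1,0
2,2,2,2,3,3
1,1,1,1,2,1
11) 3,0,2,0,3,3
2,0,3,1,1,3
3,3,3,1,1,0
2,2,2,2,3,3
2,1,1,1,2,1
12) 3,0,2,0,3,3
2,0,3,1,1,3
3,3,3,1,1,0
2,2,2,2,3,3
3,1,1,1,2,1
13) 3,0,2,0,3,3
2,0,3,1,1,3
3,3,3,1,1,0
3,2,2,2,3,3
0,2,1,1,2,1

1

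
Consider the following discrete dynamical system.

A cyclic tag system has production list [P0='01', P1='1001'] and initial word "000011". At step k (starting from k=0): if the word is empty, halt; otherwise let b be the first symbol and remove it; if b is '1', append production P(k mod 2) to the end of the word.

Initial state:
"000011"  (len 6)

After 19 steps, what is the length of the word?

15

[0] "000011"  (len 6)
[1] "00011"  (len 5)
[2] "0011"  (len 4)
[3] "011"  (len 3)
[4] "11"  (len 2)
[5] "101"  (len 3)
[6] "011001"  (len 6)
[7] "11001"  (len 5)
[8] "10011001"  (len 8)
[9] "001100101"  (len 9)
[10] "01100101"  (len 8)
[11] "1100101"  (len 7)
[12] "1001011001"  (len 10)
[13] "00101100101"  (len 11)
[14] "0101100101"  (len 10)
[15] "101100101"  (len 9)
[16] "011001011001"  (len 12)
[17] "11001011001"  (len 11)
[18] "10010110011001"  (len 14)
[19] "001011001100101"  (len 15)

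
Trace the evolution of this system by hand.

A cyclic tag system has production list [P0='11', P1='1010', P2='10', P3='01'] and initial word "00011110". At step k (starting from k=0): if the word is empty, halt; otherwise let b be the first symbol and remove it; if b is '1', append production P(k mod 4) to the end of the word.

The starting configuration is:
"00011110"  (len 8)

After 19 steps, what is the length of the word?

[0] "00011110"  (len 8)
[1] "0011110"  (len 7)
[2] "011110"  (len 6)
[3] "11110"  (len 5)
[4] "111001"  (len 6)
[5] "1100111"  (len 7)
[6] "1001111010"  (len 10)
[7] "00111101010"  (len 11)
[8] "0111101010"  (len 10)
[9] "111101010"  (len 9)
[10] "111010101010"  (len 12)
[11] "1101010101010"  (len 13)
[12] "10101010101001"  (len 14)
[13] "010101010100111"  (len 15)
[14] "10101010100111"  (len 14)
[15] "010101010011110"  (len 15)
[16] "10101010011110"  (len 14)
[17] "010101001111011"  (len 15)
[18] "10101001111011"  (len 14)
[19] "010100111101110"  (len 15)

15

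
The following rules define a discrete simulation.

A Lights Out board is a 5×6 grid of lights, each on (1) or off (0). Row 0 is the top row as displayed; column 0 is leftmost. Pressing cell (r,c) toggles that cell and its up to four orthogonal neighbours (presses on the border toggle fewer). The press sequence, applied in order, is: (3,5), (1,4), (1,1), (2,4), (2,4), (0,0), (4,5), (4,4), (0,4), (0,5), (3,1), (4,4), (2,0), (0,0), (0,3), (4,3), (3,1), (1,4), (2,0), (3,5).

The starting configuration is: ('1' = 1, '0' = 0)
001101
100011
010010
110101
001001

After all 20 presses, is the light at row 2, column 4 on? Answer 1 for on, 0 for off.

0) 001101
100011
010010
110101
001001
1) 001101
100011
010011
110110
001000
2) 001111
100100
010001
110110
001000
3) 011111
011100
000001
110110
001000
4) 011111
011110
000110
110100
001000
5) 011111
011100
000001
110110
001000
6) 101111
111100
000001
110110
001000
7) 101111
111100
000001
110111
001011
8) 101111
111100
000001
110101
001100
9) 101000
111110
000001
110101
001100
10) 101011
111111
000001
110101
001100
11) 101011
111111
010001
001101
011100
12) 101011
111111
010001
001111
011011
13) 101011
011111
100001
101111
011011
14) 011011
111111
100001
101111
011011
15) 010101
111011
100001
101111
011011
16) 010101
111011
100001
101011
010101
17) 010101
111011
110001
010011
000101
18) 010111
111100
110011
010011
000101
19) 010111
011100
000011
110011
000101
20) 010111
011100
000010
110000
000100

1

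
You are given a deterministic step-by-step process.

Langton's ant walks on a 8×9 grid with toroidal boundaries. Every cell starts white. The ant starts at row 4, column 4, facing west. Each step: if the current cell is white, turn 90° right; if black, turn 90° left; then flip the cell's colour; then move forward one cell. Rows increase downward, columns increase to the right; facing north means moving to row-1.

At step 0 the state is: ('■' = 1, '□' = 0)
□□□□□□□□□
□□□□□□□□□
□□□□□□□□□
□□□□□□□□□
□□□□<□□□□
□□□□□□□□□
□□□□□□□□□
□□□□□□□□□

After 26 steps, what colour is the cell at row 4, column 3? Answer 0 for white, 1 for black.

1

[0] □□□□□□□□□
□□□□□□□□□
□□□□□□□□□
□□□□□□□□□
□□□□<□□□□
□□□□□□□□□
□□□□□□□□□
□□□□□□□□□
[1] □□□□□□□□□
□□□□□□□□□
□□□□□□□□□
□□□□^□□□□
□□□□■□□□□
□□□□□□□□□
□□□□□□□□□
□□□□□□□□□
[2] □□□□□□□□□
□□□□□□□□□
□□□□□□□□□
□□□□■>□□□
□□□□■□□□□
□□□□□□□□□
□□□□□□□□□
□□□□□□□□□
[3] □□□□□□□□□
□□□□□□□□□
□□□□□□□□□
□□□□■■□□□
□□□□■v□□□
□□□□□□□□□
□□□□□□□□□
□□□□□□□□□
[4] □□□□□□□□□
□□□□□□□□□
□□□□□□□□□
□□□□■■□□□
□□□□<■□□□
□□□□□□□□□
□□□□□□□□□
□□□□□□□□□
[5] □□□□□□□□□
□□□□□□□□□
□□□□□□□□□
□□□□■■□□□
□□□□□■□□□
□□□□v□□□□
□□□□□□□□□
□□□□□□□□□
[6] □□□□□□□□□
□□□□□□□□□
□□□□□□□□□
□□□□■■□□□
□□□□□■□□□
□□□<■□□□□
□□□□□□□□□
□□□□□□□□□
[7] □□□□□□□□□
□□□□□□□□□
□□□□□□□□□
□□□□■■□□□
□□□^□■□□□
□□□■■□□□□
□□□□□□□□□
□□□□□□□□□
[8] □□□□□□□□□
□□□□□□□□□
□□□□□□□□□
□□□□■■□□□
□□□■>■□□□
□□□■■□□□□
□□□□□□□□□
□□□□□□□□□
[9] □□□□□□□□□
□□□□□□□□□
□□□□□□□□□
□□□□■■□□□
□□□■■■□□□
□□□■v□□□□
□□□□□□□□□
□□□□□□□□□
[10] □□□□□□□□□
□□□□□□□□□
□□□□□□□□□
□□□□■■□□□
□□□■■■□□□
□□□■□>□□□
□□□□□□□□□
□□□□□□□□□
[11] □□□□□□□□□
□□□□□□□□□
□□□□□□□□□
□□□□■■□□□
□□□■■■□□□
□□□■□■□□□
□□□□□v□□□
□□□□□□□□□
[12] □□□□□□□□□
□□□□□□□□□
□□□□□□□□□
□□□□■■□□□
□□□■■■□□□
□□□■□■□□□
□□□□<■□□□
□□□□□□□□□
[13] □□□□□□□□□
□□□□□□□□□
□□□□□□□□□
□□□□■■□□□
□□□■■■□□□
□□□■^■□□□
□□□□■■□□□
□□□□□□□□□
[14] □□□□□□□□□
□□□□□□□□□
□□□□□□□□□
□□□□■■□□□
□□□■■■□□□
□□□■■>□□□
□□□□■■□□□
□□□□□□□□□
[15] □□□□□□□□□
□□□□□□□□□
□□□□□□□□□
□□□□■■□□□
□□□■■^□□□
□□□■■□□□□
□□□□■■□□□
□□□□□□□□□
[16] □□□□□□□□□
□□□□□□□□□
□□□□□□□□□
□□□□■■□□□
□□□■<□□□□
□□□■■□□□□
□□□□■■□□□
□□□□□□□□□
[17] □□□□□□□□□
□□□□□□□□□
□□□□□□□□□
□□□□■■□□□
□□□■□□□□□
□□□■v□□□□
□□□□■■□□□
□□□□□□□□□
[18] □□□□□□□□□
□□□□□□□□□
□□□□□□□□□
□□□□■■□□□
□□□■□□□□□
□□□■□>□□□
□□□□■■□□□
□□□□□□□□□
[19] □□□□□□□□□
□□□□□□□□□
□□□□□□□□□
□□□□■■□□□
□□□■□□□□□
□□□■□■□□□
□□□□■v□□□
□□□□□□□□□
[20] □□□□□□□□□
□□□□□□□□□
□□□□□□□□□
□□□□■■□□□
□□□■□□□□□
□□□■□■□□□
□□□□■□>□□
□□□□□□□□□
[21] □□□□□□□□□
□□□□□□□□□
□□□□□□□□□
□□□□■■□□□
□□□■□□□□□
□□□■□■□□□
□□□□■□■□□
□□□□□□v□□
[22] □□□□□□□□□
□□□□□□□□□
□□□□□□□□□
□□□□■■□□□
□□□■□□□□□
□□□■□■□□□
□□□□■□■□□
□□□□□<■□□
[23] □□□□□□□□□
□□□□□□□□□
□□□□□□□□□
□□□□■■□□□
□□□■□□□□□
□□□■□■□□□
□□□□■^■□□
□□□□□■■□□
[24] □□□□□□□□□
□□□□□□□□□
□□□□□□□□□
□□□□■■□□□
□□□■□□□□□
□□□■□■□□□
□□□□■■>□□
□□□□□■■□□
[25] □□□□□□□□□
□□□□□□□□□
□□□□□□□□□
□□□□■■□□□
□□□■□□□□□
□□□■□■^□□
□□□□■■□□□
□□□□□■■□□
[26] □□□□□□□□□
□□□□□□□□□
□□□□□□□□□
□□□□■■□□□
□□□■□□□□□
□□□■□■■>□
□□□□■■□□□
□□□□□■■□□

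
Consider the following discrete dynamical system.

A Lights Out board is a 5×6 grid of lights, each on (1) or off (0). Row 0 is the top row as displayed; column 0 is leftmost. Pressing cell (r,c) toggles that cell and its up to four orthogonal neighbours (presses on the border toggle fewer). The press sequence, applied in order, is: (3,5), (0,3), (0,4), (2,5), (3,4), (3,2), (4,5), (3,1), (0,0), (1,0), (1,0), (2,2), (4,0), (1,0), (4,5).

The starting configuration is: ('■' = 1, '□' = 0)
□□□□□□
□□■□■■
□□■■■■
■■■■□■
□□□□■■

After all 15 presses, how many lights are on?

0) □□□□□□
□□■□■■
□□■■■■
■■■■□■
□□□□■■
1) □□□□□□
□□■□■■
□□■■■□
■■■■■□
□□□□■□
2) □□■■■□
□□■■■■
□□■■■□
■■■■■□
□□□□■□
3) □□■□□■
□□■■□■
□□■■■□
■■■■■□
□□□□■□
4) □□■□□■
□□■■□□
□□■■□■
■■■■■■
□□□□■□
5) □□■□□■
□□■■□□
□□■■■■
■■■□□□
□□□□□□
6) □□■□□■
□□■■□□
□□□■■■
■□□■□□
□□■□□□
7) □□■□□■
□□■■□□
□□□■■■
■□□■□■
□□■□■■
8) □□■□□■
□□■■□□
□■□■■■
□■■■□■
□■■□■■
9) ■■■□□■
■□■■□□
□■□■■■
□■■■□■
□■■□■■
10) □■■□□■
□■■■□□
■■□■■■
□■■■□■
□■■□■■
11) ■■■□□■
■□■■□□
□■□■■■
□■■■□■
□■■□■■
12) ■■■□□■
■□□■□□
□□■□■■
□■□■□■
□■■□■■
13) ■■■□□■
■□□■□□
□□■□■■
■■□■□■
■□■□■■
14) □■■□□■
□■□■□□
■□■□■■
■■□■□■
■□■□■■
15) □■■□□■
□■□■□□
■□■□■■
■■□■□□
■□■□□□

14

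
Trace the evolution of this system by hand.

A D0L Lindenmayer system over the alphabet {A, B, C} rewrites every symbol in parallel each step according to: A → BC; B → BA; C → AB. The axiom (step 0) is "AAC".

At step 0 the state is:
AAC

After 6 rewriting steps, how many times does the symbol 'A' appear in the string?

65

k=0  AAC
k=1  BCBCAB
k=2  BAABBAABBCBA
k=3  BABCBCBABABCBCBABAABBABC
k=4  BABCBAABBAABBABCBABCBAABBAABBABCBABCBCBABABCBAAB
k=5  BABCBAABBABCBCBABABCBCBABABCBAABBABCBAABBABCBCBABABCBCBABABCBAABBABCBAABBAABBABCBABCBAABBABCBCBA
k=6  BABCBAABBABCBCBABABCBAABBAABBABCBABCBAABBAABBABCBABCBAABBA…ABBABCBCBABABCBCBABABCBAABBABCBAABBABCBCBABABCBAABBAABBABC  (len 192)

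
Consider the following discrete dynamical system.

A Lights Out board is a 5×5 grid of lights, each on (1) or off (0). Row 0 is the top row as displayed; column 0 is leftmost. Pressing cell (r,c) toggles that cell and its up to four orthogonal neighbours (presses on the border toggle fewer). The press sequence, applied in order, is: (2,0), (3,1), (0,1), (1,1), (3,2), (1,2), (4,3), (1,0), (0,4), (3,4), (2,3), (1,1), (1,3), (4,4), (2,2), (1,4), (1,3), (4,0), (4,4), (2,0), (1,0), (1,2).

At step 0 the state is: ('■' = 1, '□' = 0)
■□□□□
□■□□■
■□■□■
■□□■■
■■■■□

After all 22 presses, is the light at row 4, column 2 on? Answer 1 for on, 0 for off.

gen 0: ■□□□□
□■□□■
■□■□■
■□□■■
■■■■□
gen 1: ■□□□□
■■□□■
□■■□■
□□□■■
■■■■□
gen 2: ■□□□□
■■□□■
□□■□■
■■■■■
■□■■□
gen 3: □■■□□
■□□□■
□□■□■
■■■■■
■□■■□
gen 4: □□■□□
□■■□■
□■■□■
■■■■■
■□■■□
gen 5: □□■□□
□■■□■
□■□□■
■□□□■
■□□■□
gen 6: □□□□□
□□□■■
□■■□■
■□□□■
■□□■□
gen 7: □□□□□
□□□■■
□■■□■
■□□■■
■□■□■
gen 8: ■□□□□
■■□■■
■■■□■
■□□■■
■□■□■
gen 9: ■□□■■
■■□■□
■■■□■
■□□■■
■□■□■
gen 10: ■□□■■
■■□■□
■■■□□
■□□□□
■□■□□
gen 11: ■□□■■
■■□□□
■■□■■
■□□■□
■□■□□
gen 12: ■■□■■
□□■□□
■□□■■
■□□■□
■□■□□
gen 13: ■■□□■
□□□■■
■□□□■
■□□■□
■□■□□
gen 14: ■■□□■
□□□■■
■□□□■
■□□■■
■□■■■
gen 15: ■■□□■
□□■■■
■■■■■
■□■■■
■□■■■
gen 16: ■■□□□
□□■□□
■■■■□
■□■■■
■□■■■
gen 17: ■■□■□
□□□■■
■■■□□
■□■■■
■□■■■
gen 18: ■■□■□
□□□■■
■■■□□
□□■■■
□■■■■
gen 19: ■■□■□
□□□■■
■■■□□
□□■■□
□■■□□
gen 20: ■■□■□
■□□■■
□□■□□
■□■■□
□■■□□
gen 21: □■□■□
□■□■■
■□■□□
■□■■□
□■■□□
gen 22: □■■■□
□□■□■
■□□□□
■□■■□
□■■□□

1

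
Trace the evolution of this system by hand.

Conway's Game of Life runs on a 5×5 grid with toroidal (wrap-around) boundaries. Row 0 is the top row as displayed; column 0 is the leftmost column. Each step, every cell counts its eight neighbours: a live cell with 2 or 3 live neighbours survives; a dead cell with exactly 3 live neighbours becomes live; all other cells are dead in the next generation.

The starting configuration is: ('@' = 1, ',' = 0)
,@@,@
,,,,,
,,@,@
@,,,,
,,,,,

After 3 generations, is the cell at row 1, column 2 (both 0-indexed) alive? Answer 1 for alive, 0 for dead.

0) ,@@,@
,,,,,
,,@,@
@,,,,
,,,,,
1) ,,,,,
@@@,,
,,,,,
,,,,,
@@,,,
2) ,,@,,
,@,,,
,@,,,
,,,,,
,,,,,
3) ,,,,,
,@@,,
,,,,,
,,,,,
,,,,,

1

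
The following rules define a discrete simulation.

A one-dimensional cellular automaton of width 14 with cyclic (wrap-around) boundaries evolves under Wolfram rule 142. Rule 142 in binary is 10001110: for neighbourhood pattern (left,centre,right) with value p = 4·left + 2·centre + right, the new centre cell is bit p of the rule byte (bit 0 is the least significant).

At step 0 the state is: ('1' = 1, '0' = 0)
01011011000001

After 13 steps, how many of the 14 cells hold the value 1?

7

t=0: 01011011000001
t=1: 01010010000011
t=2: 01010110000110
t=3: 11010100001100
t=4: 10010100011001
t=5: 00110100110011
t=6: 01100101100110
t=7: 11001101001100
t=8: 10011001011001
t=9: 00110011010011
t=10: 01100110010110
t=11: 11001100110100
t=12: 10011001100101
t=13: 00110011001101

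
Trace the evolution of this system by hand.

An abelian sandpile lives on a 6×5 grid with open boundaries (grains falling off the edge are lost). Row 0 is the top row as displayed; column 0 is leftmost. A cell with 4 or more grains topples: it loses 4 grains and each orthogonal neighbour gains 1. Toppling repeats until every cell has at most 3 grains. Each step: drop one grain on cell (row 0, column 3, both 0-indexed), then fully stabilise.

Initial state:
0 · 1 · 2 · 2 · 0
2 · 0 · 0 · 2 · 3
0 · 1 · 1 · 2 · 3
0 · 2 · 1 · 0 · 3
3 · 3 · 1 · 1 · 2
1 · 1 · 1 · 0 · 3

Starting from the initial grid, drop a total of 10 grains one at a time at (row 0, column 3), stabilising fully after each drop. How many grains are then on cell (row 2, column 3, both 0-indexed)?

gen 0: 0 · 1 · 2 · 2 · 0
2 · 0 · 0 · 2 · 3
0 · 1 · 1 · 2 · 3
0 · 2 · 1 · 0 · 3
3 · 3 · 1 · 1 · 2
1 · 1 · 1 · 0 · 3
gen 1: 0 · 1 · 2 · 3 · 0
2 · 0 · 0 · 2 · 3
0 · 1 · 1 · 2 · 3
0 · 2 · 1 · 0 · 3
3 · 3 · 1 · 1 · 2
1 · 1 · 1 · 0 · 3
gen 2: 0 · 1 · 3 · 0 · 1
2 · 0 · 0 · 3 · 3
0 · 1 · 1 · 2 · 3
0 · 2 · 1 · 0 · 3
3 · 3 · 1 · 1 · 2
1 · 1 · 1 · 0 · 3
gen 3: 0 · 1 · 3 · 1 · 1
2 · 0 · 0 · 3 · 3
0 · 1 · 1 · 2 · 3
0 · 2 · 1 · 0 · 3
3 · 3 · 1 · 1 · 2
1 · 1 · 1 · 0 · 3
gen 4: 0 · 1 · 3 · 2 · 1
2 · 0 · 0 · 3 · 3
0 · 1 · 1 · 2 · 3
0 · 2 · 1 · 0 · 3
3 · 3 · 1 · 1 · 2
1 · 1 · 1 · 0 · 3
gen 5: 0 · 1 · 3 · 3 · 1
2 · 0 · 0 · 3 · 3
0 · 1 · 1 · 2 · 3
0 · 2 · 1 · 0 · 3
3 · 3 · 1 · 1 · 2
1 · 1 · 1 · 0 · 3
gen 6: 0 · 2 · 0 · 2 · 3
2 · 0 · 2 · 2 · 1
0 · 1 · 2 · 0 · 2
0 · 2 · 1 · 2 · 0
3 · 3 · 1 · 1 · 3
1 · 1 · 1 · 0 · 3
gen 7: 0 · 2 · 0 · 3 · 3
2 · 0 · 2 · 2 · 1
0 · 1 · 2 · 0 · 2
0 · 2 · 1 · 2 · 0
3 · 3 · 1 · 1 · 3
1 · 1 · 1 · 0 · 3
gen 8: 0 · 2 · 1 · 1 · 0
2 · 0 · 2 · 3 · 2
0 · 1 · 2 · 0 · 2
0 · 2 · 1 · 2 · 0
3 · 3 · 1 · 1 · 3
1 · 1 · 1 · 0 · 3
gen 9: 0 · 2 · 1 · 2 · 0
2 · 0 · 2 · 3 · 2
0 · 1 · 2 · 0 · 2
0 · 2 · 1 · 2 · 0
3 · 3 · 1 · 1 · 3
1 · 1 · 1 · 0 · 3
gen 10: 0 · 2 · 1 · 3 · 0
2 · 0 · 2 · 3 · 2
0 · 1 · 2 · 0 · 2
0 · 2 · 1 · 2 · 0
3 · 3 · 1 · 1 · 3
1 · 1 · 1 · 0 · 3

0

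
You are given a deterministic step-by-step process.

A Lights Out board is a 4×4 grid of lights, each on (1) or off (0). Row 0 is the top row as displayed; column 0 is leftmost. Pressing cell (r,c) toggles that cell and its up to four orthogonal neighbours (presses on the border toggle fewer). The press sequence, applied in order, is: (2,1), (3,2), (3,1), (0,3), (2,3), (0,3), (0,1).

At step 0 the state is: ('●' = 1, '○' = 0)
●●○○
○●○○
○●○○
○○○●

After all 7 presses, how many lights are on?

gen 0: ●●○○
○●○○
○●○○
○○○●
gen 1: ●●○○
○○○○
●○●○
○●○●
gen 2: ●●○○
○○○○
●○○○
○○●○
gen 3: ●●○○
○○○○
●●○○
●●○○
gen 4: ●●●●
○○○●
●●○○
●●○○
gen 5: ●●●●
○○○○
●●●●
●●○●
gen 6: ●●○○
○○○●
●●●●
●●○●
gen 7: ○○●○
○●○●
●●●●
●●○●

10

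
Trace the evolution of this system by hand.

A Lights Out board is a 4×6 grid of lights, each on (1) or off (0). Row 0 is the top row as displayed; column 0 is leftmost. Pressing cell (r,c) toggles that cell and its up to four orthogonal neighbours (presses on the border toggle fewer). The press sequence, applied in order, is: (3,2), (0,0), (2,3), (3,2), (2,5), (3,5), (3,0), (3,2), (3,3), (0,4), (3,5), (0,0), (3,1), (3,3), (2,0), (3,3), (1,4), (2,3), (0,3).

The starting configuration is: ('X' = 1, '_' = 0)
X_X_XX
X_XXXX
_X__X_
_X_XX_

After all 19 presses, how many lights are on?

k=0  X_X_XX
X_XXXX
_X__X_
_X_XX_
k=1  X_X_XX
X_XXXX
_XX_X_
__X_X_
k=2  _XX_XX
__XXXX
_XX_X_
__X_X_
k=3  _XX_XX
__X_XX
_X_X__
__XXX_
k=4  _XX_XX
__X_XX
_XXX__
_X__X_
k=5  _XX_XX
__X_X_
_XXXXX
_X__XX
k=6  _XX_XX
__X_X_
_XXXX_
_X____
k=7  _XX_XX
__X_X_
XXXXX_
X_____
k=8  _XX_XX
__X_X_
XX_XX_
XXXX__
k=9  _XX_XX
__X_X_
XX__X_
XX__X_
k=10  _XXX__
__X___
XX__X_
XX__X_
k=11  _XXX__
__X___
XX__XX
XX___X
k=12  X_XX__
X_X___
XX__XX
XX___X
k=13  X_XX__
X_X___
X___XX
__X__X
k=14  X_XX__
X_X___
X__XXX
___XXX
k=15  X_XX__
__X___
_X_XXX
X__XXX
k=16  X_XX__
__X___
_X__XX
X_X__X
k=17  X_XXX_
__XXXX
_X___X
X_X__X
k=18  X_XXX_
__X_XX
_XXXXX
X_XX_X
k=19  X_____
__XXXX
_XXXXX
X_XX_X

14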